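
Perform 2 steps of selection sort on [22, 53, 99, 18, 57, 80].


Initial: [22, 53, 99, 18, 57, 80]
Step 1: min=18 at 3
  Swap: [18, 53, 99, 22, 57, 80]
Step 2: min=22 at 3
  Swap: [18, 22, 99, 53, 57, 80]

After 2 steps: [18, 22, 99, 53, 57, 80]


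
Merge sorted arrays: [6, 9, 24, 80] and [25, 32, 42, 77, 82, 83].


Take 6 from A
Take 9 from A
Take 24 from A
Take 25 from B
Take 32 from B
Take 42 from B
Take 77 from B
Take 80 from A

Merged: [6, 9, 24, 25, 32, 42, 77, 80, 82, 83]


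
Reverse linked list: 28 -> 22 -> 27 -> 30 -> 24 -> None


Step 1: curr=28, set curr.next=prev(None) | reversed so far: 28
Step 2: curr=22, set curr.next=prev(28) | reversed so far: 22 -> 28
Step 3: curr=27, set curr.next=prev(22) | reversed so far: 27 -> 22 -> 28
Step 4: curr=30, set curr.next=prev(27) | reversed so far: 30 -> 27 -> 22 -> 28
Step 5: curr=24, set curr.next=prev(30) | reversed so far: 24 -> 30 -> 27 -> 22 -> 28

24 -> 30 -> 27 -> 22 -> 28 -> None


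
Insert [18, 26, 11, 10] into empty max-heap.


Insert 18: [18]
Insert 26: [26, 18]
Insert 11: [26, 18, 11]
Insert 10: [26, 18, 11, 10]

Final heap: [26, 18, 11, 10]


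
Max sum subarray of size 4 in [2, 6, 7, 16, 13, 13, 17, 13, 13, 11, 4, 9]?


[0:4]: 31
[1:5]: 42
[2:6]: 49
[3:7]: 59
[4:8]: 56
[5:9]: 56
[6:10]: 54
[7:11]: 41
[8:12]: 37

Max: 59 at [3:7]


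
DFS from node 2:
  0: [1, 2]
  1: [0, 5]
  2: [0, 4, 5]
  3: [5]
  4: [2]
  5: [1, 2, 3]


Visit 2, push [5, 4, 0]
Visit 0, push [1]
Visit 1, push [5]
Visit 5, push [3]
Visit 3, push []
Visit 4, push []

DFS order: [2, 0, 1, 5, 3, 4]


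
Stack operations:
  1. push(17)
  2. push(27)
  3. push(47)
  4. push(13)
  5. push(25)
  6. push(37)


push(17) -> [17]
push(27) -> [17, 27]
push(47) -> [17, 27, 47]
push(13) -> [17, 27, 47, 13]
push(25) -> [17, 27, 47, 13, 25]
push(37) -> [17, 27, 47, 13, 25, 37]

Final stack: [17, 27, 47, 13, 25, 37]


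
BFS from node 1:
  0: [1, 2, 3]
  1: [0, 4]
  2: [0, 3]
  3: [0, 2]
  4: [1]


Visit 1, enqueue [0, 4]
Visit 0, enqueue [2, 3]
Visit 4, enqueue []
Visit 2, enqueue []
Visit 3, enqueue []

BFS order: [1, 0, 4, 2, 3]


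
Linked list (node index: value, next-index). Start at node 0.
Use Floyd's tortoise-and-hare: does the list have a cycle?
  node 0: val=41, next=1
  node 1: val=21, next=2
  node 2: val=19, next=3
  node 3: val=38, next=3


Floyd's tortoise (slow, +1) and hare (fast, +2):
  init: slow=0, fast=0
  step 1: slow=1, fast=2
  step 2: slow=2, fast=3
  step 3: slow=3, fast=3
  slow == fast at node 3: cycle detected

Cycle: yes


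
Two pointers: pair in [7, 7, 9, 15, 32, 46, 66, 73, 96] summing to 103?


lo=0(7)+hi=8(96)=103

Yes: 7+96=103


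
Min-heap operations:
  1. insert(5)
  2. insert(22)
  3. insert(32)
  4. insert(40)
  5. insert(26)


insert(5) -> [5]
insert(22) -> [5, 22]
insert(32) -> [5, 22, 32]
insert(40) -> [5, 22, 32, 40]
insert(26) -> [5, 22, 32, 40, 26]

Final heap: [5, 22, 32, 40, 26]


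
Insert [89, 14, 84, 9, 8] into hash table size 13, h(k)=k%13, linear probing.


Insert 89: h=11 -> slot 11
Insert 14: h=1 -> slot 1
Insert 84: h=6 -> slot 6
Insert 9: h=9 -> slot 9
Insert 8: h=8 -> slot 8

Table: [None, 14, None, None, None, None, 84, None, 8, 9, None, 89, None]


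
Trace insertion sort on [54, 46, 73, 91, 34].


Initial: [54, 46, 73, 91, 34]
Insert 46: [46, 54, 73, 91, 34]
Insert 73: [46, 54, 73, 91, 34]
Insert 91: [46, 54, 73, 91, 34]
Insert 34: [34, 46, 54, 73, 91]

Sorted: [34, 46, 54, 73, 91]


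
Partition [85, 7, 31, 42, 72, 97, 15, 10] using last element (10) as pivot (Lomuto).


Pivot: 10
  7 <= 10: swap -> [7, 85, 31, 42, 72, 97, 15, 10]
Place pivot at 1: [7, 10, 31, 42, 72, 97, 15, 85]

Partitioned: [7, 10, 31, 42, 72, 97, 15, 85]


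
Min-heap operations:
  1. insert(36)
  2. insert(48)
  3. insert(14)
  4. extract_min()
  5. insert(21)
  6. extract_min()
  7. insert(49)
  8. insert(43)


insert(36) -> [36]
insert(48) -> [36, 48]
insert(14) -> [14, 48, 36]
extract_min()->14, [36, 48]
insert(21) -> [21, 48, 36]
extract_min()->21, [36, 48]
insert(49) -> [36, 48, 49]
insert(43) -> [36, 43, 49, 48]

Final heap: [36, 43, 49, 48]


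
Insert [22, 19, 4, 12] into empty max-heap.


Insert 22: [22]
Insert 19: [22, 19]
Insert 4: [22, 19, 4]
Insert 12: [22, 19, 4, 12]

Final heap: [22, 19, 4, 12]


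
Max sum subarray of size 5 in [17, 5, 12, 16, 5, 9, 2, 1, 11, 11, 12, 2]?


[0:5]: 55
[1:6]: 47
[2:7]: 44
[3:8]: 33
[4:9]: 28
[5:10]: 34
[6:11]: 37
[7:12]: 37

Max: 55 at [0:5]


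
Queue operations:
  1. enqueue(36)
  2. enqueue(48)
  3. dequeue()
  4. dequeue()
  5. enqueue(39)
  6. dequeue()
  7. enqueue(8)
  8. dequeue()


enqueue(36) -> [36]
enqueue(48) -> [36, 48]
dequeue()->36, [48]
dequeue()->48, []
enqueue(39) -> [39]
dequeue()->39, []
enqueue(8) -> [8]
dequeue()->8, []

Final queue: []


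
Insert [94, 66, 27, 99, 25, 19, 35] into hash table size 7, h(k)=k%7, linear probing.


Insert 94: h=3 -> slot 3
Insert 66: h=3, 1 probes -> slot 4
Insert 27: h=6 -> slot 6
Insert 99: h=1 -> slot 1
Insert 25: h=4, 1 probes -> slot 5
Insert 19: h=5, 2 probes -> slot 0
Insert 35: h=0, 2 probes -> slot 2

Table: [19, 99, 35, 94, 66, 25, 27]


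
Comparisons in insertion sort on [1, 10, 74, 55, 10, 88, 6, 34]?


Algorithm: insertion sort
Input: [1, 10, 74, 55, 10, 88, 6, 34]
Sorted: [1, 6, 10, 10, 34, 55, 74, 88]

18


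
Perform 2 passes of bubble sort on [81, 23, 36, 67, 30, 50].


Initial: [81, 23, 36, 67, 30, 50]
Pass 1: [23, 36, 67, 30, 50, 81] (5 swaps)
Pass 2: [23, 36, 30, 50, 67, 81] (2 swaps)

After 2 passes: [23, 36, 30, 50, 67, 81]


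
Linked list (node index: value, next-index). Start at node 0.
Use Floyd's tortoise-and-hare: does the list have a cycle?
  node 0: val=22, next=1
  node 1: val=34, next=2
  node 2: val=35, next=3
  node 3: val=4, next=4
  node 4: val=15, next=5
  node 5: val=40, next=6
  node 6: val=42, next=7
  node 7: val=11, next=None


Floyd's tortoise (slow, +1) and hare (fast, +2):
  init: slow=0, fast=0
  step 1: slow=1, fast=2
  step 2: slow=2, fast=4
  step 3: slow=3, fast=6
  step 4: fast 6->7->None, no cycle

Cycle: no


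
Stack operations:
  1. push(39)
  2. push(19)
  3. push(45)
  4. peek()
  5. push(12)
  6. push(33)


push(39) -> [39]
push(19) -> [39, 19]
push(45) -> [39, 19, 45]
peek()->45
push(12) -> [39, 19, 45, 12]
push(33) -> [39, 19, 45, 12, 33]

Final stack: [39, 19, 45, 12, 33]


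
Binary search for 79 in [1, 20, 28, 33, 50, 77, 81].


Step 1: lo=0, hi=6, mid=3, val=33
Step 2: lo=4, hi=6, mid=5, val=77
Step 3: lo=6, hi=6, mid=6, val=81

Not found


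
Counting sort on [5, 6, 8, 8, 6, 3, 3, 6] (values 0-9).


Input: [5, 6, 8, 8, 6, 3, 3, 6]
Counts: [0, 0, 0, 2, 0, 1, 3, 0, 2, 0]

Sorted: [3, 3, 5, 6, 6, 6, 8, 8]


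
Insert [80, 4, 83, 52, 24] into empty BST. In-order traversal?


Insert 80: root
Insert 4: L from 80
Insert 83: R from 80
Insert 52: L from 80 -> R from 4
Insert 24: L from 80 -> R from 4 -> L from 52

In-order: [4, 24, 52, 80, 83]


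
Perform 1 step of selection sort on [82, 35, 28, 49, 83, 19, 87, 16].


Initial: [82, 35, 28, 49, 83, 19, 87, 16]
Step 1: min=16 at 7
  Swap: [16, 35, 28, 49, 83, 19, 87, 82]

After 1 step: [16, 35, 28, 49, 83, 19, 87, 82]


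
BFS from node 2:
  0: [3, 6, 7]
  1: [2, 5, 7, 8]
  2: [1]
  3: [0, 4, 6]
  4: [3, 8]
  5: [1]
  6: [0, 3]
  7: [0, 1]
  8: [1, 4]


Visit 2, enqueue [1]
Visit 1, enqueue [5, 7, 8]
Visit 5, enqueue []
Visit 7, enqueue [0]
Visit 8, enqueue [4]
Visit 0, enqueue [3, 6]
Visit 4, enqueue []
Visit 3, enqueue []
Visit 6, enqueue []

BFS order: [2, 1, 5, 7, 8, 0, 4, 3, 6]


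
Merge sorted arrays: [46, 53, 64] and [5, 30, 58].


Take 5 from B
Take 30 from B
Take 46 from A
Take 53 from A
Take 58 from B

Merged: [5, 30, 46, 53, 58, 64]


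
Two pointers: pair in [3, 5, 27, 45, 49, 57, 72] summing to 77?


lo=0(3)+hi=6(72)=75
lo=1(5)+hi=6(72)=77

Yes: 5+72=77


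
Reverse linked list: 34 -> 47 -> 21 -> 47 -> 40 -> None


Step 1: curr=34, set curr.next=prev(None) | reversed so far: 34
Step 2: curr=47, set curr.next=prev(34) | reversed so far: 47 -> 34
Step 3: curr=21, set curr.next=prev(47) | reversed so far: 21 -> 47 -> 34
Step 4: curr=47, set curr.next=prev(21) | reversed so far: 47 -> 21 -> 47 -> 34
Step 5: curr=40, set curr.next=prev(47) | reversed so far: 40 -> 47 -> 21 -> 47 -> 34

40 -> 47 -> 21 -> 47 -> 34 -> None


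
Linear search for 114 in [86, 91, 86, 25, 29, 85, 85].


i=0: 86!=114
i=1: 91!=114
i=2: 86!=114
i=3: 25!=114
i=4: 29!=114
i=5: 85!=114
i=6: 85!=114

Not found, 7 comps


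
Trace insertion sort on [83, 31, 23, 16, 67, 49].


Initial: [83, 31, 23, 16, 67, 49]
Insert 31: [31, 83, 23, 16, 67, 49]
Insert 23: [23, 31, 83, 16, 67, 49]
Insert 16: [16, 23, 31, 83, 67, 49]
Insert 67: [16, 23, 31, 67, 83, 49]
Insert 49: [16, 23, 31, 49, 67, 83]

Sorted: [16, 23, 31, 49, 67, 83]


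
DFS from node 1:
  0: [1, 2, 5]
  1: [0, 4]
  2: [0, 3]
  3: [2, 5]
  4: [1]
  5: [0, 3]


Visit 1, push [4, 0]
Visit 0, push [5, 2]
Visit 2, push [3]
Visit 3, push [5]
Visit 5, push []
Visit 4, push []

DFS order: [1, 0, 2, 3, 5, 4]


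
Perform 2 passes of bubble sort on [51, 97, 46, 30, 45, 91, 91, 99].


Initial: [51, 97, 46, 30, 45, 91, 91, 99]
Pass 1: [51, 46, 30, 45, 91, 91, 97, 99] (5 swaps)
Pass 2: [46, 30, 45, 51, 91, 91, 97, 99] (3 swaps)

After 2 passes: [46, 30, 45, 51, 91, 91, 97, 99]


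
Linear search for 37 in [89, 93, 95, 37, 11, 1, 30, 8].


i=0: 89!=37
i=1: 93!=37
i=2: 95!=37
i=3: 37==37 found!

Found at 3, 4 comps


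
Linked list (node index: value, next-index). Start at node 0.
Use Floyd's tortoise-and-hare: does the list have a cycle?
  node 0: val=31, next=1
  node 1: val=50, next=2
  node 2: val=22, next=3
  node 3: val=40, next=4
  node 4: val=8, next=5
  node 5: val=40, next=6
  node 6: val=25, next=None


Floyd's tortoise (slow, +1) and hare (fast, +2):
  init: slow=0, fast=0
  step 1: slow=1, fast=2
  step 2: slow=2, fast=4
  step 3: slow=3, fast=6
  step 4: fast -> None, no cycle

Cycle: no


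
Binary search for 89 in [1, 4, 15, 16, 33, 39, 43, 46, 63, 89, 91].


Step 1: lo=0, hi=10, mid=5, val=39
Step 2: lo=6, hi=10, mid=8, val=63
Step 3: lo=9, hi=10, mid=9, val=89

Found at index 9


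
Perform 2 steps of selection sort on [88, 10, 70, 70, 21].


Initial: [88, 10, 70, 70, 21]
Step 1: min=10 at 1
  Swap: [10, 88, 70, 70, 21]
Step 2: min=21 at 4
  Swap: [10, 21, 70, 70, 88]

After 2 steps: [10, 21, 70, 70, 88]


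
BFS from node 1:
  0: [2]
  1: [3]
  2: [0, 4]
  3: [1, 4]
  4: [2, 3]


Visit 1, enqueue [3]
Visit 3, enqueue [4]
Visit 4, enqueue [2]
Visit 2, enqueue [0]
Visit 0, enqueue []

BFS order: [1, 3, 4, 2, 0]


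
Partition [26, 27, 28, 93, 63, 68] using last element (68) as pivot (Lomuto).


Pivot: 68
  26 <= 68: advance i (no swap)
  27 <= 68: advance i (no swap)
  28 <= 68: advance i (no swap)
  63 <= 68: swap -> [26, 27, 28, 63, 93, 68]
Place pivot at 4: [26, 27, 28, 63, 68, 93]

Partitioned: [26, 27, 28, 63, 68, 93]


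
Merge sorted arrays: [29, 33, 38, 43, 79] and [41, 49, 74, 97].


Take 29 from A
Take 33 from A
Take 38 from A
Take 41 from B
Take 43 from A
Take 49 from B
Take 74 from B
Take 79 from A

Merged: [29, 33, 38, 41, 43, 49, 74, 79, 97]


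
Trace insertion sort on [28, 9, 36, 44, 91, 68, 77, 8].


Initial: [28, 9, 36, 44, 91, 68, 77, 8]
Insert 9: [9, 28, 36, 44, 91, 68, 77, 8]
Insert 36: [9, 28, 36, 44, 91, 68, 77, 8]
Insert 44: [9, 28, 36, 44, 91, 68, 77, 8]
Insert 91: [9, 28, 36, 44, 91, 68, 77, 8]
Insert 68: [9, 28, 36, 44, 68, 91, 77, 8]
Insert 77: [9, 28, 36, 44, 68, 77, 91, 8]
Insert 8: [8, 9, 28, 36, 44, 68, 77, 91]

Sorted: [8, 9, 28, 36, 44, 68, 77, 91]


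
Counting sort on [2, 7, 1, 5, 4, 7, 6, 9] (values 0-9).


Input: [2, 7, 1, 5, 4, 7, 6, 9]
Counts: [0, 1, 1, 0, 1, 1, 1, 2, 0, 1]

Sorted: [1, 2, 4, 5, 6, 7, 7, 9]


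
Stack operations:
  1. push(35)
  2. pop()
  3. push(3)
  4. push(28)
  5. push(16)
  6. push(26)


push(35) -> [35]
pop()->35, []
push(3) -> [3]
push(28) -> [3, 28]
push(16) -> [3, 28, 16]
push(26) -> [3, 28, 16, 26]

Final stack: [3, 28, 16, 26]


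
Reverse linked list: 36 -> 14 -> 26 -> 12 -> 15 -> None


Step 1: curr=36, set curr.next=prev(None) | reversed so far: 36
Step 2: curr=14, set curr.next=prev(36) | reversed so far: 14 -> 36
Step 3: curr=26, set curr.next=prev(14) | reversed so far: 26 -> 14 -> 36
Step 4: curr=12, set curr.next=prev(26) | reversed so far: 12 -> 26 -> 14 -> 36
Step 5: curr=15, set curr.next=prev(12) | reversed so far: 15 -> 12 -> 26 -> 14 -> 36

15 -> 12 -> 26 -> 14 -> 36 -> None


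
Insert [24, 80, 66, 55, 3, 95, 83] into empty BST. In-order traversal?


Insert 24: root
Insert 80: R from 24
Insert 66: R from 24 -> L from 80
Insert 55: R from 24 -> L from 80 -> L from 66
Insert 3: L from 24
Insert 95: R from 24 -> R from 80
Insert 83: R from 24 -> R from 80 -> L from 95

In-order: [3, 24, 55, 66, 80, 83, 95]


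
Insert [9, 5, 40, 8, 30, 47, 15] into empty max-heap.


Insert 9: [9]
Insert 5: [9, 5]
Insert 40: [40, 5, 9]
Insert 8: [40, 8, 9, 5]
Insert 30: [40, 30, 9, 5, 8]
Insert 47: [47, 30, 40, 5, 8, 9]
Insert 15: [47, 30, 40, 5, 8, 9, 15]

Final heap: [47, 30, 40, 5, 8, 9, 15]


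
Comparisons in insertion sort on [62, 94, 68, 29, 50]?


Algorithm: insertion sort
Input: [62, 94, 68, 29, 50]
Sorted: [29, 50, 62, 68, 94]

10


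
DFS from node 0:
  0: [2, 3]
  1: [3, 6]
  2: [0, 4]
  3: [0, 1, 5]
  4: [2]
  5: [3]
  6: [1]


Visit 0, push [3, 2]
Visit 2, push [4]
Visit 4, push []
Visit 3, push [5, 1]
Visit 1, push [6]
Visit 6, push []
Visit 5, push []

DFS order: [0, 2, 4, 3, 1, 6, 5]


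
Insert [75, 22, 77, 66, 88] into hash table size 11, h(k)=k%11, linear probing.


Insert 75: h=9 -> slot 9
Insert 22: h=0 -> slot 0
Insert 77: h=0, 1 probes -> slot 1
Insert 66: h=0, 2 probes -> slot 2
Insert 88: h=0, 3 probes -> slot 3

Table: [22, 77, 66, 88, None, None, None, None, None, 75, None]


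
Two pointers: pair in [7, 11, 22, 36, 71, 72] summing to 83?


lo=0(7)+hi=5(72)=79
lo=1(11)+hi=5(72)=83

Yes: 11+72=83


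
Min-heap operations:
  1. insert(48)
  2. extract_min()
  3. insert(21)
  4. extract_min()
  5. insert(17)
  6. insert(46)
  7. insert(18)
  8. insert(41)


insert(48) -> [48]
extract_min()->48, []
insert(21) -> [21]
extract_min()->21, []
insert(17) -> [17]
insert(46) -> [17, 46]
insert(18) -> [17, 46, 18]
insert(41) -> [17, 41, 18, 46]

Final heap: [17, 41, 18, 46]


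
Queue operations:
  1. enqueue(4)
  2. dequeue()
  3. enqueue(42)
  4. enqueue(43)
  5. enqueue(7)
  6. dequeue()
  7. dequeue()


enqueue(4) -> [4]
dequeue()->4, []
enqueue(42) -> [42]
enqueue(43) -> [42, 43]
enqueue(7) -> [42, 43, 7]
dequeue()->42, [43, 7]
dequeue()->43, [7]

Final queue: [7]


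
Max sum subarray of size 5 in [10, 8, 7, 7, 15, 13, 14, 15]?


[0:5]: 47
[1:6]: 50
[2:7]: 56
[3:8]: 64

Max: 64 at [3:8]


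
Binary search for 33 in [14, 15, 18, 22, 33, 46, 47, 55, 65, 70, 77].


Step 1: lo=0, hi=10, mid=5, val=46
Step 2: lo=0, hi=4, mid=2, val=18
Step 3: lo=3, hi=4, mid=3, val=22
Step 4: lo=4, hi=4, mid=4, val=33

Found at index 4


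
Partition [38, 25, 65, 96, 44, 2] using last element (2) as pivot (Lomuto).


Pivot: 2
Place pivot at 0: [2, 25, 65, 96, 44, 38]

Partitioned: [2, 25, 65, 96, 44, 38]


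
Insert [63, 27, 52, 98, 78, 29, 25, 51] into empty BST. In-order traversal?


Insert 63: root
Insert 27: L from 63
Insert 52: L from 63 -> R from 27
Insert 98: R from 63
Insert 78: R from 63 -> L from 98
Insert 29: L from 63 -> R from 27 -> L from 52
Insert 25: L from 63 -> L from 27
Insert 51: L from 63 -> R from 27 -> L from 52 -> R from 29

In-order: [25, 27, 29, 51, 52, 63, 78, 98]


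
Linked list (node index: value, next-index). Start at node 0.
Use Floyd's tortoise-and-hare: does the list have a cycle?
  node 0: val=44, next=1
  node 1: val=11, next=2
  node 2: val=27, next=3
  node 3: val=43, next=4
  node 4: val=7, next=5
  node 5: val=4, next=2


Floyd's tortoise (slow, +1) and hare (fast, +2):
  init: slow=0, fast=0
  step 1: slow=1, fast=2
  step 2: slow=2, fast=4
  step 3: slow=3, fast=2
  step 4: slow=4, fast=4
  slow == fast at node 4: cycle detected

Cycle: yes


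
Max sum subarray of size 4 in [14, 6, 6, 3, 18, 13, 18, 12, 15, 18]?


[0:4]: 29
[1:5]: 33
[2:6]: 40
[3:7]: 52
[4:8]: 61
[5:9]: 58
[6:10]: 63

Max: 63 at [6:10]


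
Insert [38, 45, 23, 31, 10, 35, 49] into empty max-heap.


Insert 38: [38]
Insert 45: [45, 38]
Insert 23: [45, 38, 23]
Insert 31: [45, 38, 23, 31]
Insert 10: [45, 38, 23, 31, 10]
Insert 35: [45, 38, 35, 31, 10, 23]
Insert 49: [49, 38, 45, 31, 10, 23, 35]

Final heap: [49, 38, 45, 31, 10, 23, 35]


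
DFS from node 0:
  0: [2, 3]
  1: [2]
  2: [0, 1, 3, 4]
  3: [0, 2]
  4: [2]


Visit 0, push [3, 2]
Visit 2, push [4, 3, 1]
Visit 1, push []
Visit 3, push []
Visit 4, push []

DFS order: [0, 2, 1, 3, 4]


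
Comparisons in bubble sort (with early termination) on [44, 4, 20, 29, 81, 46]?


Algorithm: bubble sort (with early termination)
Input: [44, 4, 20, 29, 81, 46]
Sorted: [4, 20, 29, 44, 46, 81]

9


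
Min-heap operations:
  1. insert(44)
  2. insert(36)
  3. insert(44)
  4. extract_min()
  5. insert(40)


insert(44) -> [44]
insert(36) -> [36, 44]
insert(44) -> [36, 44, 44]
extract_min()->36, [44, 44]
insert(40) -> [40, 44, 44]

Final heap: [40, 44, 44]


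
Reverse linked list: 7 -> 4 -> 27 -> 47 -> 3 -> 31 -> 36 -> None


Step 1: curr=7, set curr.next=prev(None) | reversed so far: 7
Step 2: curr=4, set curr.next=prev(7) | reversed so far: 4 -> 7
Step 3: curr=27, set curr.next=prev(4) | reversed so far: 27 -> 4 -> 7
Step 4: curr=47, set curr.next=prev(27) | reversed so far: 47 -> 27 -> 4 -> 7
Step 5: curr=3, set curr.next=prev(47) | reversed so far: 3 -> 47 -> 27 -> 4 -> 7
Step 6: curr=31, set curr.next=prev(3) | reversed so far: 31 -> 3 -> 47 -> 27 -> 4 -> 7
Step 7: curr=36, set curr.next=prev(31) | reversed so far: 36 -> 31 -> 3 -> 47 -> 27 -> 4 -> 7

36 -> 31 -> 3 -> 47 -> 27 -> 4 -> 7 -> None


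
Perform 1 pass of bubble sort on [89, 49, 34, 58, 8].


Initial: [89, 49, 34, 58, 8]
Pass 1: [49, 34, 58, 8, 89] (4 swaps)

After 1 pass: [49, 34, 58, 8, 89]


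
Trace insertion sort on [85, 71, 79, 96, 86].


Initial: [85, 71, 79, 96, 86]
Insert 71: [71, 85, 79, 96, 86]
Insert 79: [71, 79, 85, 96, 86]
Insert 96: [71, 79, 85, 96, 86]
Insert 86: [71, 79, 85, 86, 96]

Sorted: [71, 79, 85, 86, 96]


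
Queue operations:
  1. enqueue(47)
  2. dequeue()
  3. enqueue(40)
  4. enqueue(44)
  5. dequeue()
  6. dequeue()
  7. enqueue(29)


enqueue(47) -> [47]
dequeue()->47, []
enqueue(40) -> [40]
enqueue(44) -> [40, 44]
dequeue()->40, [44]
dequeue()->44, []
enqueue(29) -> [29]

Final queue: [29]


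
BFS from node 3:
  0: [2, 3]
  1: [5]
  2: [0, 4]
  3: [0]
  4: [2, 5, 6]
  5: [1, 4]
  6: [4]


Visit 3, enqueue [0]
Visit 0, enqueue [2]
Visit 2, enqueue [4]
Visit 4, enqueue [5, 6]
Visit 5, enqueue [1]
Visit 6, enqueue []
Visit 1, enqueue []

BFS order: [3, 0, 2, 4, 5, 6, 1]


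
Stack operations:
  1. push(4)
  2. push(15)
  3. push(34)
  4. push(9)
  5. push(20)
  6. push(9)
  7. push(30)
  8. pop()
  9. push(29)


push(4) -> [4]
push(15) -> [4, 15]
push(34) -> [4, 15, 34]
push(9) -> [4, 15, 34, 9]
push(20) -> [4, 15, 34, 9, 20]
push(9) -> [4, 15, 34, 9, 20, 9]
push(30) -> [4, 15, 34, 9, 20, 9, 30]
pop()->30, [4, 15, 34, 9, 20, 9]
push(29) -> [4, 15, 34, 9, 20, 9, 29]

Final stack: [4, 15, 34, 9, 20, 9, 29]


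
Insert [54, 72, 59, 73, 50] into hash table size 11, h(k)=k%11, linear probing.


Insert 54: h=10 -> slot 10
Insert 72: h=6 -> slot 6
Insert 59: h=4 -> slot 4
Insert 73: h=7 -> slot 7
Insert 50: h=6, 2 probes -> slot 8

Table: [None, None, None, None, 59, None, 72, 73, 50, None, 54]


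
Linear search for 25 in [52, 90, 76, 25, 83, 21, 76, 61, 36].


i=0: 52!=25
i=1: 90!=25
i=2: 76!=25
i=3: 25==25 found!

Found at 3, 4 comps


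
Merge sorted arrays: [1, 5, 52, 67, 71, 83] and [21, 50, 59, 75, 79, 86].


Take 1 from A
Take 5 from A
Take 21 from B
Take 50 from B
Take 52 from A
Take 59 from B
Take 67 from A
Take 71 from A
Take 75 from B
Take 79 from B
Take 83 from A

Merged: [1, 5, 21, 50, 52, 59, 67, 71, 75, 79, 83, 86]


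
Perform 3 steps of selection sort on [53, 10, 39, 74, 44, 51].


Initial: [53, 10, 39, 74, 44, 51]
Step 1: min=10 at 1
  Swap: [10, 53, 39, 74, 44, 51]
Step 2: min=39 at 2
  Swap: [10, 39, 53, 74, 44, 51]
Step 3: min=44 at 4
  Swap: [10, 39, 44, 74, 53, 51]

After 3 steps: [10, 39, 44, 74, 53, 51]


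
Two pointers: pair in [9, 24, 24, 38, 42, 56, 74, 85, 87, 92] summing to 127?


lo=0(9)+hi=9(92)=101
lo=1(24)+hi=9(92)=116
lo=2(24)+hi=9(92)=116
lo=3(38)+hi=9(92)=130
lo=3(38)+hi=8(87)=125
lo=4(42)+hi=8(87)=129
lo=4(42)+hi=7(85)=127

Yes: 42+85=127


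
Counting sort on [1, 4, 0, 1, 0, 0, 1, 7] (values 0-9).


Input: [1, 4, 0, 1, 0, 0, 1, 7]
Counts: [3, 3, 0, 0, 1, 0, 0, 1, 0, 0]

Sorted: [0, 0, 0, 1, 1, 1, 4, 7]


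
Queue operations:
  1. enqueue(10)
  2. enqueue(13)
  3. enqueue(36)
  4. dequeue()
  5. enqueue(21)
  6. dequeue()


enqueue(10) -> [10]
enqueue(13) -> [10, 13]
enqueue(36) -> [10, 13, 36]
dequeue()->10, [13, 36]
enqueue(21) -> [13, 36, 21]
dequeue()->13, [36, 21]

Final queue: [36, 21]


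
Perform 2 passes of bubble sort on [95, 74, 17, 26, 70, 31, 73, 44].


Initial: [95, 74, 17, 26, 70, 31, 73, 44]
Pass 1: [74, 17, 26, 70, 31, 73, 44, 95] (7 swaps)
Pass 2: [17, 26, 70, 31, 73, 44, 74, 95] (6 swaps)

After 2 passes: [17, 26, 70, 31, 73, 44, 74, 95]


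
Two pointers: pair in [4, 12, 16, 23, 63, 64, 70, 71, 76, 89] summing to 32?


lo=0(4)+hi=9(89)=93
lo=0(4)+hi=8(76)=80
lo=0(4)+hi=7(71)=75
lo=0(4)+hi=6(70)=74
lo=0(4)+hi=5(64)=68
lo=0(4)+hi=4(63)=67
lo=0(4)+hi=3(23)=27
lo=1(12)+hi=3(23)=35
lo=1(12)+hi=2(16)=28

No pair found


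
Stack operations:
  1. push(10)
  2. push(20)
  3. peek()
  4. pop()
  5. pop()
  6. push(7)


push(10) -> [10]
push(20) -> [10, 20]
peek()->20
pop()->20, [10]
pop()->10, []
push(7) -> [7]

Final stack: [7]


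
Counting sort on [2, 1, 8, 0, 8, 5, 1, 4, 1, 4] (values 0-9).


Input: [2, 1, 8, 0, 8, 5, 1, 4, 1, 4]
Counts: [1, 3, 1, 0, 2, 1, 0, 0, 2, 0]

Sorted: [0, 1, 1, 1, 2, 4, 4, 5, 8, 8]


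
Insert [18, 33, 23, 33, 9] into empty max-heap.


Insert 18: [18]
Insert 33: [33, 18]
Insert 23: [33, 18, 23]
Insert 33: [33, 33, 23, 18]
Insert 9: [33, 33, 23, 18, 9]

Final heap: [33, 33, 23, 18, 9]


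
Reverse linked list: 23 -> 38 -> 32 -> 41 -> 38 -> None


Step 1: curr=23, set curr.next=prev(None) | reversed so far: 23
Step 2: curr=38, set curr.next=prev(23) | reversed so far: 38 -> 23
Step 3: curr=32, set curr.next=prev(38) | reversed so far: 32 -> 38 -> 23
Step 4: curr=41, set curr.next=prev(32) | reversed so far: 41 -> 32 -> 38 -> 23
Step 5: curr=38, set curr.next=prev(41) | reversed so far: 38 -> 41 -> 32 -> 38 -> 23

38 -> 41 -> 32 -> 38 -> 23 -> None


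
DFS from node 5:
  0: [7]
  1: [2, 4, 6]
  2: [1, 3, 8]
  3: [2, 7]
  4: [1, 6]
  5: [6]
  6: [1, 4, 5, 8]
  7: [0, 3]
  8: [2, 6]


Visit 5, push [6]
Visit 6, push [8, 4, 1]
Visit 1, push [4, 2]
Visit 2, push [8, 3]
Visit 3, push [7]
Visit 7, push [0]
Visit 0, push []
Visit 8, push []
Visit 4, push []

DFS order: [5, 6, 1, 2, 3, 7, 0, 8, 4]


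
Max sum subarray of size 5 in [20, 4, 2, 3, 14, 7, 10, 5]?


[0:5]: 43
[1:6]: 30
[2:7]: 36
[3:8]: 39

Max: 43 at [0:5]


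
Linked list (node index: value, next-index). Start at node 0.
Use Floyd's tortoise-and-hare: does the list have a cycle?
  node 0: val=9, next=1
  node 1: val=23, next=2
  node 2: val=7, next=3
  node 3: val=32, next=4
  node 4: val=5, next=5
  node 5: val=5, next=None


Floyd's tortoise (slow, +1) and hare (fast, +2):
  init: slow=0, fast=0
  step 1: slow=1, fast=2
  step 2: slow=2, fast=4
  step 3: fast 4->5->None, no cycle

Cycle: no


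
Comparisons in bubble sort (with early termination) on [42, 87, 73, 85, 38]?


Algorithm: bubble sort (with early termination)
Input: [42, 87, 73, 85, 38]
Sorted: [38, 42, 73, 85, 87]

10


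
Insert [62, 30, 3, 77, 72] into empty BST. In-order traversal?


Insert 62: root
Insert 30: L from 62
Insert 3: L from 62 -> L from 30
Insert 77: R from 62
Insert 72: R from 62 -> L from 77

In-order: [3, 30, 62, 72, 77]


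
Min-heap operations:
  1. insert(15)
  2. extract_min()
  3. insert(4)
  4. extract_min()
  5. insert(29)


insert(15) -> [15]
extract_min()->15, []
insert(4) -> [4]
extract_min()->4, []
insert(29) -> [29]

Final heap: [29]


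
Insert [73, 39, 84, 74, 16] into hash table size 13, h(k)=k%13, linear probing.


Insert 73: h=8 -> slot 8
Insert 39: h=0 -> slot 0
Insert 84: h=6 -> slot 6
Insert 74: h=9 -> slot 9
Insert 16: h=3 -> slot 3

Table: [39, None, None, 16, None, None, 84, None, 73, 74, None, None, None]


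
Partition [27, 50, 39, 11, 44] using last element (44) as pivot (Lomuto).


Pivot: 44
  27 <= 44: advance i (no swap)
  39 <= 44: swap -> [27, 39, 50, 11, 44]
  11 <= 44: swap -> [27, 39, 11, 50, 44]
Place pivot at 3: [27, 39, 11, 44, 50]

Partitioned: [27, 39, 11, 44, 50]


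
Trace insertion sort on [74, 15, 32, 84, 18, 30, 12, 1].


Initial: [74, 15, 32, 84, 18, 30, 12, 1]
Insert 15: [15, 74, 32, 84, 18, 30, 12, 1]
Insert 32: [15, 32, 74, 84, 18, 30, 12, 1]
Insert 84: [15, 32, 74, 84, 18, 30, 12, 1]
Insert 18: [15, 18, 32, 74, 84, 30, 12, 1]
Insert 30: [15, 18, 30, 32, 74, 84, 12, 1]
Insert 12: [12, 15, 18, 30, 32, 74, 84, 1]
Insert 1: [1, 12, 15, 18, 30, 32, 74, 84]

Sorted: [1, 12, 15, 18, 30, 32, 74, 84]


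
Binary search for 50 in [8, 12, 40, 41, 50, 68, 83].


Step 1: lo=0, hi=6, mid=3, val=41
Step 2: lo=4, hi=6, mid=5, val=68
Step 3: lo=4, hi=4, mid=4, val=50

Found at index 4


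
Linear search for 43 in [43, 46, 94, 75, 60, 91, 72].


i=0: 43==43 found!

Found at 0, 1 comps


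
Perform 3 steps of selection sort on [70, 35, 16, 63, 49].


Initial: [70, 35, 16, 63, 49]
Step 1: min=16 at 2
  Swap: [16, 35, 70, 63, 49]
Step 2: min=35 at 1
  Swap: [16, 35, 70, 63, 49]
Step 3: min=49 at 4
  Swap: [16, 35, 49, 63, 70]

After 3 steps: [16, 35, 49, 63, 70]


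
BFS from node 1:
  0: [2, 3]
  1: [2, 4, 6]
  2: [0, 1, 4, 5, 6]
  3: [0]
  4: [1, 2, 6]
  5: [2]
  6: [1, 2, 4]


Visit 1, enqueue [2, 4, 6]
Visit 2, enqueue [0, 5]
Visit 4, enqueue []
Visit 6, enqueue []
Visit 0, enqueue [3]
Visit 5, enqueue []
Visit 3, enqueue []

BFS order: [1, 2, 4, 6, 0, 5, 3]


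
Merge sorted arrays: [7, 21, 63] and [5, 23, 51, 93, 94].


Take 5 from B
Take 7 from A
Take 21 from A
Take 23 from B
Take 51 from B
Take 63 from A

Merged: [5, 7, 21, 23, 51, 63, 93, 94]


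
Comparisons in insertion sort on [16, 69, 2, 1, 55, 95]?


Algorithm: insertion sort
Input: [16, 69, 2, 1, 55, 95]
Sorted: [1, 2, 16, 55, 69, 95]

9


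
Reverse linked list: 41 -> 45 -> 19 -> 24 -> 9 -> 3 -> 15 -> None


Step 1: curr=41, set curr.next=prev(None) | reversed so far: 41
Step 2: curr=45, set curr.next=prev(41) | reversed so far: 45 -> 41
Step 3: curr=19, set curr.next=prev(45) | reversed so far: 19 -> 45 -> 41
Step 4: curr=24, set curr.next=prev(19) | reversed so far: 24 -> 19 -> 45 -> 41
Step 5: curr=9, set curr.next=prev(24) | reversed so far: 9 -> 24 -> 19 -> 45 -> 41
Step 6: curr=3, set curr.next=prev(9) | reversed so far: 3 -> 9 -> 24 -> 19 -> 45 -> 41
Step 7: curr=15, set curr.next=prev(3) | reversed so far: 15 -> 3 -> 9 -> 24 -> 19 -> 45 -> 41

15 -> 3 -> 9 -> 24 -> 19 -> 45 -> 41 -> None


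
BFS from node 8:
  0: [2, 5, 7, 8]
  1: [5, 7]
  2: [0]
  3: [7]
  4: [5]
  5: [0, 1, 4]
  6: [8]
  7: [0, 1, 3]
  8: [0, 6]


Visit 8, enqueue [0, 6]
Visit 0, enqueue [2, 5, 7]
Visit 6, enqueue []
Visit 2, enqueue []
Visit 5, enqueue [1, 4]
Visit 7, enqueue [3]
Visit 1, enqueue []
Visit 4, enqueue []
Visit 3, enqueue []

BFS order: [8, 0, 6, 2, 5, 7, 1, 4, 3]


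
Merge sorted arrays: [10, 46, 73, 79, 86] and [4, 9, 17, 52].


Take 4 from B
Take 9 from B
Take 10 from A
Take 17 from B
Take 46 from A
Take 52 from B

Merged: [4, 9, 10, 17, 46, 52, 73, 79, 86]


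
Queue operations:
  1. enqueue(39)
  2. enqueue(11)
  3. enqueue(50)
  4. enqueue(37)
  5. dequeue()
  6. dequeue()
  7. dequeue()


enqueue(39) -> [39]
enqueue(11) -> [39, 11]
enqueue(50) -> [39, 11, 50]
enqueue(37) -> [39, 11, 50, 37]
dequeue()->39, [11, 50, 37]
dequeue()->11, [50, 37]
dequeue()->50, [37]

Final queue: [37]


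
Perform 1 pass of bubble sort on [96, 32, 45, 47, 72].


Initial: [96, 32, 45, 47, 72]
Pass 1: [32, 45, 47, 72, 96] (4 swaps)

After 1 pass: [32, 45, 47, 72, 96]


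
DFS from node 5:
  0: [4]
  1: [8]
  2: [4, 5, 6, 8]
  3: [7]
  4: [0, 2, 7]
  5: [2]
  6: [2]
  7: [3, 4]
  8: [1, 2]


Visit 5, push [2]
Visit 2, push [8, 6, 4]
Visit 4, push [7, 0]
Visit 0, push []
Visit 7, push [3]
Visit 3, push []
Visit 6, push []
Visit 8, push [1]
Visit 1, push []

DFS order: [5, 2, 4, 0, 7, 3, 6, 8, 1]


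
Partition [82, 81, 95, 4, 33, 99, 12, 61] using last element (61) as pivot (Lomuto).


Pivot: 61
  4 <= 61: swap -> [4, 81, 95, 82, 33, 99, 12, 61]
  33 <= 61: swap -> [4, 33, 95, 82, 81, 99, 12, 61]
  12 <= 61: swap -> [4, 33, 12, 82, 81, 99, 95, 61]
Place pivot at 3: [4, 33, 12, 61, 81, 99, 95, 82]

Partitioned: [4, 33, 12, 61, 81, 99, 95, 82]


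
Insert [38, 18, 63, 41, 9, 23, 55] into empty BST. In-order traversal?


Insert 38: root
Insert 18: L from 38
Insert 63: R from 38
Insert 41: R from 38 -> L from 63
Insert 9: L from 38 -> L from 18
Insert 23: L from 38 -> R from 18
Insert 55: R from 38 -> L from 63 -> R from 41

In-order: [9, 18, 23, 38, 41, 55, 63]


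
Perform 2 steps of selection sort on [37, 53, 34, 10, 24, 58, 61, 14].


Initial: [37, 53, 34, 10, 24, 58, 61, 14]
Step 1: min=10 at 3
  Swap: [10, 53, 34, 37, 24, 58, 61, 14]
Step 2: min=14 at 7
  Swap: [10, 14, 34, 37, 24, 58, 61, 53]

After 2 steps: [10, 14, 34, 37, 24, 58, 61, 53]


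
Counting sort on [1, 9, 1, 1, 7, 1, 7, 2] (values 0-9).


Input: [1, 9, 1, 1, 7, 1, 7, 2]
Counts: [0, 4, 1, 0, 0, 0, 0, 2, 0, 1]

Sorted: [1, 1, 1, 1, 2, 7, 7, 9]


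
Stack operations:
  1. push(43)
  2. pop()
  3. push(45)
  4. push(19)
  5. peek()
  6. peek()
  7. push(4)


push(43) -> [43]
pop()->43, []
push(45) -> [45]
push(19) -> [45, 19]
peek()->19
peek()->19
push(4) -> [45, 19, 4]

Final stack: [45, 19, 4]


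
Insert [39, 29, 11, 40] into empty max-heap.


Insert 39: [39]
Insert 29: [39, 29]
Insert 11: [39, 29, 11]
Insert 40: [40, 39, 11, 29]

Final heap: [40, 39, 11, 29]


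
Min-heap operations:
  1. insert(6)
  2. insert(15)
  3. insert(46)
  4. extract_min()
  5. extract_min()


insert(6) -> [6]
insert(15) -> [6, 15]
insert(46) -> [6, 15, 46]
extract_min()->6, [15, 46]
extract_min()->15, [46]

Final heap: [46]


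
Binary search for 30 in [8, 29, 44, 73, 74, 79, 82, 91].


Step 1: lo=0, hi=7, mid=3, val=73
Step 2: lo=0, hi=2, mid=1, val=29
Step 3: lo=2, hi=2, mid=2, val=44

Not found


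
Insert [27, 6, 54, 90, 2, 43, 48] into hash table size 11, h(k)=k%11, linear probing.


Insert 27: h=5 -> slot 5
Insert 6: h=6 -> slot 6
Insert 54: h=10 -> slot 10
Insert 90: h=2 -> slot 2
Insert 2: h=2, 1 probes -> slot 3
Insert 43: h=10, 1 probes -> slot 0
Insert 48: h=4 -> slot 4

Table: [43, None, 90, 2, 48, 27, 6, None, None, None, 54]


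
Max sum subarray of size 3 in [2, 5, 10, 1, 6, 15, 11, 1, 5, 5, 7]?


[0:3]: 17
[1:4]: 16
[2:5]: 17
[3:6]: 22
[4:7]: 32
[5:8]: 27
[6:9]: 17
[7:10]: 11
[8:11]: 17

Max: 32 at [4:7]


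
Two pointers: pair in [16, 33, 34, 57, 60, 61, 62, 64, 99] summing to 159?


lo=0(16)+hi=8(99)=115
lo=1(33)+hi=8(99)=132
lo=2(34)+hi=8(99)=133
lo=3(57)+hi=8(99)=156
lo=4(60)+hi=8(99)=159

Yes: 60+99=159


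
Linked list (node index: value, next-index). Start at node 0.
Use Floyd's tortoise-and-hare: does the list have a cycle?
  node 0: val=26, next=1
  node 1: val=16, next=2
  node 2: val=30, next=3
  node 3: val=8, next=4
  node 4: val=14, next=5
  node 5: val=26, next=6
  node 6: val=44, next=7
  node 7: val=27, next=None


Floyd's tortoise (slow, +1) and hare (fast, +2):
  init: slow=0, fast=0
  step 1: slow=1, fast=2
  step 2: slow=2, fast=4
  step 3: slow=3, fast=6
  step 4: fast 6->7->None, no cycle

Cycle: no


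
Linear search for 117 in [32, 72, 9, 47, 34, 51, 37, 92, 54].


i=0: 32!=117
i=1: 72!=117
i=2: 9!=117
i=3: 47!=117
i=4: 34!=117
i=5: 51!=117
i=6: 37!=117
i=7: 92!=117
i=8: 54!=117

Not found, 9 comps


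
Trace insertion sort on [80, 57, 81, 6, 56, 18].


Initial: [80, 57, 81, 6, 56, 18]
Insert 57: [57, 80, 81, 6, 56, 18]
Insert 81: [57, 80, 81, 6, 56, 18]
Insert 6: [6, 57, 80, 81, 56, 18]
Insert 56: [6, 56, 57, 80, 81, 18]
Insert 18: [6, 18, 56, 57, 80, 81]

Sorted: [6, 18, 56, 57, 80, 81]


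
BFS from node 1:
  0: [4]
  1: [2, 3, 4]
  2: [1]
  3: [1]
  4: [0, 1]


Visit 1, enqueue [2, 3, 4]
Visit 2, enqueue []
Visit 3, enqueue []
Visit 4, enqueue [0]
Visit 0, enqueue []

BFS order: [1, 2, 3, 4, 0]


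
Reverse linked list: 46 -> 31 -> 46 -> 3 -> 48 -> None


Step 1: curr=46, set curr.next=prev(None) | reversed so far: 46
Step 2: curr=31, set curr.next=prev(46) | reversed so far: 31 -> 46
Step 3: curr=46, set curr.next=prev(31) | reversed so far: 46 -> 31 -> 46
Step 4: curr=3, set curr.next=prev(46) | reversed so far: 3 -> 46 -> 31 -> 46
Step 5: curr=48, set curr.next=prev(3) | reversed so far: 48 -> 3 -> 46 -> 31 -> 46

48 -> 3 -> 46 -> 31 -> 46 -> None


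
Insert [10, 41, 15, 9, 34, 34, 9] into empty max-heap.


Insert 10: [10]
Insert 41: [41, 10]
Insert 15: [41, 10, 15]
Insert 9: [41, 10, 15, 9]
Insert 34: [41, 34, 15, 9, 10]
Insert 34: [41, 34, 34, 9, 10, 15]
Insert 9: [41, 34, 34, 9, 10, 15, 9]

Final heap: [41, 34, 34, 9, 10, 15, 9]


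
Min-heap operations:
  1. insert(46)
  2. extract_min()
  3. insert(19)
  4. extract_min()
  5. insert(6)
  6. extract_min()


insert(46) -> [46]
extract_min()->46, []
insert(19) -> [19]
extract_min()->19, []
insert(6) -> [6]
extract_min()->6, []

Final heap: []


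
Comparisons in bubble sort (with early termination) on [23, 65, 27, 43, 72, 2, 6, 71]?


Algorithm: bubble sort (with early termination)
Input: [23, 65, 27, 43, 72, 2, 6, 71]
Sorted: [2, 6, 23, 27, 43, 65, 71, 72]

27


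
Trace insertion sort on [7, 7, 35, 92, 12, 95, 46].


Initial: [7, 7, 35, 92, 12, 95, 46]
Insert 7: [7, 7, 35, 92, 12, 95, 46]
Insert 35: [7, 7, 35, 92, 12, 95, 46]
Insert 92: [7, 7, 35, 92, 12, 95, 46]
Insert 12: [7, 7, 12, 35, 92, 95, 46]
Insert 95: [7, 7, 12, 35, 92, 95, 46]
Insert 46: [7, 7, 12, 35, 46, 92, 95]

Sorted: [7, 7, 12, 35, 46, 92, 95]


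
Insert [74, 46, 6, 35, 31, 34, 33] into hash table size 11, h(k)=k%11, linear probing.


Insert 74: h=8 -> slot 8
Insert 46: h=2 -> slot 2
Insert 6: h=6 -> slot 6
Insert 35: h=2, 1 probes -> slot 3
Insert 31: h=9 -> slot 9
Insert 34: h=1 -> slot 1
Insert 33: h=0 -> slot 0

Table: [33, 34, 46, 35, None, None, 6, None, 74, 31, None]


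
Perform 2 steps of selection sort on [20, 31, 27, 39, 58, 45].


Initial: [20, 31, 27, 39, 58, 45]
Step 1: min=20 at 0
  Swap: [20, 31, 27, 39, 58, 45]
Step 2: min=27 at 2
  Swap: [20, 27, 31, 39, 58, 45]

After 2 steps: [20, 27, 31, 39, 58, 45]


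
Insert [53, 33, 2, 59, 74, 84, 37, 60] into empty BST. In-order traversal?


Insert 53: root
Insert 33: L from 53
Insert 2: L from 53 -> L from 33
Insert 59: R from 53
Insert 74: R from 53 -> R from 59
Insert 84: R from 53 -> R from 59 -> R from 74
Insert 37: L from 53 -> R from 33
Insert 60: R from 53 -> R from 59 -> L from 74

In-order: [2, 33, 37, 53, 59, 60, 74, 84]


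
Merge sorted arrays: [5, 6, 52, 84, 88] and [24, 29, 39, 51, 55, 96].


Take 5 from A
Take 6 from A
Take 24 from B
Take 29 from B
Take 39 from B
Take 51 from B
Take 52 from A
Take 55 from B
Take 84 from A
Take 88 from A

Merged: [5, 6, 24, 29, 39, 51, 52, 55, 84, 88, 96]


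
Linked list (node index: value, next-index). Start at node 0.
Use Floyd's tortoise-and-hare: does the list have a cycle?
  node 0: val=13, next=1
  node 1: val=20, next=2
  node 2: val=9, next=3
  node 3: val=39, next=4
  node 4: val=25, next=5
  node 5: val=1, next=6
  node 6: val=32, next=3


Floyd's tortoise (slow, +1) and hare (fast, +2):
  init: slow=0, fast=0
  step 1: slow=1, fast=2
  step 2: slow=2, fast=4
  step 3: slow=3, fast=6
  step 4: slow=4, fast=4
  slow == fast at node 4: cycle detected

Cycle: yes


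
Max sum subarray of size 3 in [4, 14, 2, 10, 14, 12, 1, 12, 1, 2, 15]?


[0:3]: 20
[1:4]: 26
[2:5]: 26
[3:6]: 36
[4:7]: 27
[5:8]: 25
[6:9]: 14
[7:10]: 15
[8:11]: 18

Max: 36 at [3:6]


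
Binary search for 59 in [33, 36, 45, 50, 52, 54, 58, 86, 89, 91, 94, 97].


Step 1: lo=0, hi=11, mid=5, val=54
Step 2: lo=6, hi=11, mid=8, val=89
Step 3: lo=6, hi=7, mid=6, val=58
Step 4: lo=7, hi=7, mid=7, val=86

Not found


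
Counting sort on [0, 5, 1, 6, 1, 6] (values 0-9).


Input: [0, 5, 1, 6, 1, 6]
Counts: [1, 2, 0, 0, 0, 1, 2, 0, 0, 0]

Sorted: [0, 1, 1, 5, 6, 6]


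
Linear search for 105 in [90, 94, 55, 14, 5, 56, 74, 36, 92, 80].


i=0: 90!=105
i=1: 94!=105
i=2: 55!=105
i=3: 14!=105
i=4: 5!=105
i=5: 56!=105
i=6: 74!=105
i=7: 36!=105
i=8: 92!=105
i=9: 80!=105

Not found, 10 comps


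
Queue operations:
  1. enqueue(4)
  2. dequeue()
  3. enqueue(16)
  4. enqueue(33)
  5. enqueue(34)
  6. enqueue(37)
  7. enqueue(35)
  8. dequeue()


enqueue(4) -> [4]
dequeue()->4, []
enqueue(16) -> [16]
enqueue(33) -> [16, 33]
enqueue(34) -> [16, 33, 34]
enqueue(37) -> [16, 33, 34, 37]
enqueue(35) -> [16, 33, 34, 37, 35]
dequeue()->16, [33, 34, 37, 35]

Final queue: [33, 34, 37, 35]


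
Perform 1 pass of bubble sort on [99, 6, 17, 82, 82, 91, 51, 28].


Initial: [99, 6, 17, 82, 82, 91, 51, 28]
Pass 1: [6, 17, 82, 82, 91, 51, 28, 99] (7 swaps)

After 1 pass: [6, 17, 82, 82, 91, 51, 28, 99]


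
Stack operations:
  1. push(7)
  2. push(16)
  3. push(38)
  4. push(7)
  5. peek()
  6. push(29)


push(7) -> [7]
push(16) -> [7, 16]
push(38) -> [7, 16, 38]
push(7) -> [7, 16, 38, 7]
peek()->7
push(29) -> [7, 16, 38, 7, 29]

Final stack: [7, 16, 38, 7, 29]


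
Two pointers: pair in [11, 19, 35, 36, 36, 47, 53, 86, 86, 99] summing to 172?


lo=0(11)+hi=9(99)=110
lo=1(19)+hi=9(99)=118
lo=2(35)+hi=9(99)=134
lo=3(36)+hi=9(99)=135
lo=4(36)+hi=9(99)=135
lo=5(47)+hi=9(99)=146
lo=6(53)+hi=9(99)=152
lo=7(86)+hi=9(99)=185
lo=7(86)+hi=8(86)=172

Yes: 86+86=172


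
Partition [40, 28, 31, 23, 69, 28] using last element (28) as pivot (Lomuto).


Pivot: 28
  28 <= 28: swap -> [28, 40, 31, 23, 69, 28]
  23 <= 28: swap -> [28, 23, 31, 40, 69, 28]
Place pivot at 2: [28, 23, 28, 40, 69, 31]

Partitioned: [28, 23, 28, 40, 69, 31]


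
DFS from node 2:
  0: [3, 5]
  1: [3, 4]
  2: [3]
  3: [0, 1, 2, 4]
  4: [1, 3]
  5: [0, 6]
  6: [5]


Visit 2, push [3]
Visit 3, push [4, 1, 0]
Visit 0, push [5]
Visit 5, push [6]
Visit 6, push []
Visit 1, push [4]
Visit 4, push []

DFS order: [2, 3, 0, 5, 6, 1, 4]


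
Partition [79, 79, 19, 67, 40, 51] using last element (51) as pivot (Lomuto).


Pivot: 51
  19 <= 51: swap -> [19, 79, 79, 67, 40, 51]
  40 <= 51: swap -> [19, 40, 79, 67, 79, 51]
Place pivot at 2: [19, 40, 51, 67, 79, 79]

Partitioned: [19, 40, 51, 67, 79, 79]


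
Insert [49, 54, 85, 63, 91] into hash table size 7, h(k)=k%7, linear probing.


Insert 49: h=0 -> slot 0
Insert 54: h=5 -> slot 5
Insert 85: h=1 -> slot 1
Insert 63: h=0, 2 probes -> slot 2
Insert 91: h=0, 3 probes -> slot 3

Table: [49, 85, 63, 91, None, 54, None]


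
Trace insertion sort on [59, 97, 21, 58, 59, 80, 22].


Initial: [59, 97, 21, 58, 59, 80, 22]
Insert 97: [59, 97, 21, 58, 59, 80, 22]
Insert 21: [21, 59, 97, 58, 59, 80, 22]
Insert 58: [21, 58, 59, 97, 59, 80, 22]
Insert 59: [21, 58, 59, 59, 97, 80, 22]
Insert 80: [21, 58, 59, 59, 80, 97, 22]
Insert 22: [21, 22, 58, 59, 59, 80, 97]

Sorted: [21, 22, 58, 59, 59, 80, 97]
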